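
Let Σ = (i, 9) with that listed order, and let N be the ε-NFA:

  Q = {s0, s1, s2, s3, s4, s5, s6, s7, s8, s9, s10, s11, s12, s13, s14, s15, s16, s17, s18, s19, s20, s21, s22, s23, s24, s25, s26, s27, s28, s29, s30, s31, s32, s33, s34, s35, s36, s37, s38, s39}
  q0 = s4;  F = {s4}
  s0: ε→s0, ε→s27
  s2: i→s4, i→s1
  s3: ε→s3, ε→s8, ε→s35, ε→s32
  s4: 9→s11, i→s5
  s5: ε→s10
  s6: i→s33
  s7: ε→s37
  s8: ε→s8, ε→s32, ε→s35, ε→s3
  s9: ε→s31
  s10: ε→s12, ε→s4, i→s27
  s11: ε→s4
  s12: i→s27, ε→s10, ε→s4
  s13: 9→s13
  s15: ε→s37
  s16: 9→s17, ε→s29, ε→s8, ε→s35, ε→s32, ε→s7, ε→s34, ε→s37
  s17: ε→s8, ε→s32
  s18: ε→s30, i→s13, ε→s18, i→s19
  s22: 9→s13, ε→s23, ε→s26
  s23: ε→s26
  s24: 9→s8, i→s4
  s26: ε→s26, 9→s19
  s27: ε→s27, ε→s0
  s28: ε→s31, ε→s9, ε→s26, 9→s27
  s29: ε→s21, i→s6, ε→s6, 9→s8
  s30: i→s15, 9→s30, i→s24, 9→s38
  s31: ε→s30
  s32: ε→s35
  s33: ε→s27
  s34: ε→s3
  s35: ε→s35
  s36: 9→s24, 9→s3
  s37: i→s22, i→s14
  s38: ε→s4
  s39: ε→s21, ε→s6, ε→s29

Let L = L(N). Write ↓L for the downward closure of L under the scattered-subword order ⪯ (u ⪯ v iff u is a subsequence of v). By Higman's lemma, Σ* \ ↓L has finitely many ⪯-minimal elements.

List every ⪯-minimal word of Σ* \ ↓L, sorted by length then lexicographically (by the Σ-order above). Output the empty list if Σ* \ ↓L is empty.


min(Σ*\↓L) = [].

|Q|=40, |F|=1, |δ|=76 (50 ε).
min D↑ (1 st, q0=0, F={}): 0:i→0,9→0 (ε-aug+det+¬).
L(D↑) = ∅; no obstructions.


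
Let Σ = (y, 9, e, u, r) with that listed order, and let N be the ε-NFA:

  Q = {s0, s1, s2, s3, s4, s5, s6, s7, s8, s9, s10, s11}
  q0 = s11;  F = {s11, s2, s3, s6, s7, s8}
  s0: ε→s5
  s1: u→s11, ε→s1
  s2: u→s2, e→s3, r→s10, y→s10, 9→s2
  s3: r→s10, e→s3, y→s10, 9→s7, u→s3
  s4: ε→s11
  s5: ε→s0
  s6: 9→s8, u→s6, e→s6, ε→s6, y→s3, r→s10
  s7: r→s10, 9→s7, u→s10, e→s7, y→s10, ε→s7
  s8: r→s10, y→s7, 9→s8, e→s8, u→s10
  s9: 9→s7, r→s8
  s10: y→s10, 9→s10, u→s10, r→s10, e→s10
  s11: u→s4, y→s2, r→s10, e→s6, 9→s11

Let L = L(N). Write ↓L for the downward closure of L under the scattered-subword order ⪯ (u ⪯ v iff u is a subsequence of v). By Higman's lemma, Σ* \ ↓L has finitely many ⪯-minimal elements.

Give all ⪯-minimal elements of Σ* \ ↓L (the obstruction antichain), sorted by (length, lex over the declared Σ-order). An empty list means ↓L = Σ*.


Antichain: [r, yy, e9u].

|Q|=12, |F|=6, |δ|=44 (6 ε).
min D↑ (7 st, q0=0, F={3}): 0:y→1,9→0,e→2,u→0,r→3 1:y→3,9→1,e→4,u→1,r→3 2:y→4,9→5,e→2,u→2,r→3 3:y→3,9→3,e→3,u→3,r→3 4:y→3,9→6,e→4,u→4,r→3 5:y→6,9→5,e→5,u→3,r→3 6:y→3,9→6,e→6,u→3,r→3 (ε-aug+det+¬).
'r': run [8, 1] end={s10} rej; 1/1 single-dels accept.
'yy': run [8, 4, 1] end={s10} — reject; 2/2 deletions ∈↓L.
'e9u': run [8, 5, 3, 1] end={s10} rej; 3/3 del acc.
3 obstructions.


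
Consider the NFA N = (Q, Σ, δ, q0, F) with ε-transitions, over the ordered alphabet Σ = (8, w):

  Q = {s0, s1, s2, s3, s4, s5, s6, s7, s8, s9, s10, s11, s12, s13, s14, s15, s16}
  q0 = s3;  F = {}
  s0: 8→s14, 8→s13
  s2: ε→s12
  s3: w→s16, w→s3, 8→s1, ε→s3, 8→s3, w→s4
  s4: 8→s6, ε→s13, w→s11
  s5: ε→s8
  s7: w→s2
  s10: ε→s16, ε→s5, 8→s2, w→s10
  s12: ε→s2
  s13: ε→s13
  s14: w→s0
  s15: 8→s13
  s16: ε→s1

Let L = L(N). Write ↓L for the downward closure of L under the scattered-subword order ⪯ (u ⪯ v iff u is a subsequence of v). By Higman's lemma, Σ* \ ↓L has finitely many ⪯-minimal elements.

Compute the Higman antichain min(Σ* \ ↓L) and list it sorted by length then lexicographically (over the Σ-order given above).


|Q|=17, |F|=0, |δ|=23 (9 ε).
min D↑ (1 st, q0=0, F={0}): 0:8→0,w→0 (ε-aug+det+¬).
ε ∈ L(D↑) ⇒ ↓L = ∅.

Antichain: [ε].


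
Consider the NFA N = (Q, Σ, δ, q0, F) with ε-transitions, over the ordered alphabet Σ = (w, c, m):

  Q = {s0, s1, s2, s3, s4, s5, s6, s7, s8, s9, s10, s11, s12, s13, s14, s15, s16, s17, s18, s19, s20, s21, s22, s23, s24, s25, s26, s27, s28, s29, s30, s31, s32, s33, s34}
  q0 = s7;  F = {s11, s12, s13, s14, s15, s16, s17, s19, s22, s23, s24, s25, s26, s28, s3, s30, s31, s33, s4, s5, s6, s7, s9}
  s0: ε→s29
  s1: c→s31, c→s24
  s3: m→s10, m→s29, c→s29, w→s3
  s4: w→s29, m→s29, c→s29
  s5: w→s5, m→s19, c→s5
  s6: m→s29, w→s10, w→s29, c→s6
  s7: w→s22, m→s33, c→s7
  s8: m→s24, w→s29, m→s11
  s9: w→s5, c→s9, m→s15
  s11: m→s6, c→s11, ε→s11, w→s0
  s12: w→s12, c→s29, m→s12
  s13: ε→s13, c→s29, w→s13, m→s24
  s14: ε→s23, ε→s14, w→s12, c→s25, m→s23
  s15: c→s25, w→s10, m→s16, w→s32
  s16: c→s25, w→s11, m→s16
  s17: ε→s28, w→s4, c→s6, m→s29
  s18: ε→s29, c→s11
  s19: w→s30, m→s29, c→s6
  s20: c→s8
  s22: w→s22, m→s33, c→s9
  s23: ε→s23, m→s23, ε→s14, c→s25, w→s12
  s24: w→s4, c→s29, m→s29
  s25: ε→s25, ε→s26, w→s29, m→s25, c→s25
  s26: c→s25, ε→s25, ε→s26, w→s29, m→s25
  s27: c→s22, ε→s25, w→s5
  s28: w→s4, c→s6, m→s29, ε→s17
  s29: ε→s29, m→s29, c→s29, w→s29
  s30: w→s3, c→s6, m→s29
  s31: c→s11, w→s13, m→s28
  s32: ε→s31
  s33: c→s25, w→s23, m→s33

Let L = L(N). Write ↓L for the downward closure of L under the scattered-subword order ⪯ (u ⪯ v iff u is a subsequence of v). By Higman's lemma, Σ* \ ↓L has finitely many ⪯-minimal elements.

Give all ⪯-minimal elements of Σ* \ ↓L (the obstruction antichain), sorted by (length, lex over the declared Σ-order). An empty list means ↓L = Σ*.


|Q|=35, |F|=23, |δ|=101 (17 ε).
min D↑ (21 st, q0=0, F={9}): 0:w→1,c→0,m→2 1:w→1,c→3,m→2 2:w→4,c→5,m→2 3:w→6,c→3,m→7 4:w→8,c→5,m→4 5:w→9,c→5,m→5 6:w→6,c→6,m→10 7:w→11,c→5,m→12 8:w→8,c→9,m→8 9:w→9,c→9,m→9 10:w→13,c→14,m→9 11:w→15,c→16,m→17 12:w→16,c→5,m→12 13:w→18,c→14,m→9 14:w→9,c→14,m→9 15:w→15,c→9,m→19 16:w→9,c→16,m→14 17:w→20,c→14,m→9 18:w→18,c→9,m→9 19:w→20,c→9,m→9 20:w→9,c→9,m→9 (ε-aug+det+¬).
'mcw': run [27, 23, 7, 3] end={s0,s10,s29} ∉↓L; 3/3 del acc.
'mwwc': |S_i|=[27, 23, 19, 8, 1] end={s29} ∉↓L; 4/4 single-dels accept.
'wcwmm': N↓-sim [27, 26, 21, 16, 10, 2] end={s10,s29} rej; 5/5 deletions ∈↓L.
'wcmmww': N↓-sim [27, 26, 21, 19, 12, 6, 3] end={s0,s10,s29} rej; 6/6 deletions ∈↓L.
4 obstructions.

min(Σ*\↓L) = [mcw, mwwc, wcwmm, wcmmww].


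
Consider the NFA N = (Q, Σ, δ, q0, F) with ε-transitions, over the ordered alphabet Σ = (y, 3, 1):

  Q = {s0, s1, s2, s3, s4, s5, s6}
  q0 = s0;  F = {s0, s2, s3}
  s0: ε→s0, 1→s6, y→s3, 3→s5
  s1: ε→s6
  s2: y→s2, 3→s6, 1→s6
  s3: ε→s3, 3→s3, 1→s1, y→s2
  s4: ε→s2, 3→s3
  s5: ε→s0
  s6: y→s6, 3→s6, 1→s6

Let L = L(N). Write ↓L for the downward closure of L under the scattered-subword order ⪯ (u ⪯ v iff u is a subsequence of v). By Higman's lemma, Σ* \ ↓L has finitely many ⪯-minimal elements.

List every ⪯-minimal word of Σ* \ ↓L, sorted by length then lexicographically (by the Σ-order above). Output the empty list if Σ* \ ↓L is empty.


|Q|=7, |F|=3, |δ|=18 (5 ε).
min D↑ (4 st, q0=0, F={2}): 0:y→1,3→0,1→2 1:y→3,3→1,1→2 2:y→2,3→2,1→2 3:y→3,3→2,1→2 (ε-aug+det+¬).
'1': |S_i|=[6, 2] end={s1,s6} — reject; 1/1 single-dels accept.
'yy3': run [6, 4, 2, 1] end={s6} — reject; 3/3 del acc.
2 words, ⪯-incomp.

A = [1, yy3].


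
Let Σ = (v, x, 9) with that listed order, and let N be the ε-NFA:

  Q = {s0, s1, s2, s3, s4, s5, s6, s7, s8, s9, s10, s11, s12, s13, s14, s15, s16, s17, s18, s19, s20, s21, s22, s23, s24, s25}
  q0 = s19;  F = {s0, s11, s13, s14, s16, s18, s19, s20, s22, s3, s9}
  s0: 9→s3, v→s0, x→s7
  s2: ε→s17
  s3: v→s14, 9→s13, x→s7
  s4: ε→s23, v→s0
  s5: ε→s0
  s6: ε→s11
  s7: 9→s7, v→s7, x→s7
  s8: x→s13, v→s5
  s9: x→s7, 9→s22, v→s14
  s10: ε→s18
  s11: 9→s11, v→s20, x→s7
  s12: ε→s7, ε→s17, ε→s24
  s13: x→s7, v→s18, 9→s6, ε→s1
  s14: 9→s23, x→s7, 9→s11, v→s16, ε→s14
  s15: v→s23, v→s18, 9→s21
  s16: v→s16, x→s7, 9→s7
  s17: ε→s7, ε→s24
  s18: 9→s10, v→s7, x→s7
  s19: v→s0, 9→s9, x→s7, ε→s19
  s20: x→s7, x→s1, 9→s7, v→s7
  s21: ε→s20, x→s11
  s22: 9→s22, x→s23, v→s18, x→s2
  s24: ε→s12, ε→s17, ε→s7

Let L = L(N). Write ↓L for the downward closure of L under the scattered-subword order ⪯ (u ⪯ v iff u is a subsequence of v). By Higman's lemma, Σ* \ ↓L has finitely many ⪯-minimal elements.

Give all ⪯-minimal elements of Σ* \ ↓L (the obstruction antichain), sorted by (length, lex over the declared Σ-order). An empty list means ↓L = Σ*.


|Q|=26, |F|=11, |δ|=63 (17 ε).
min D↑ (12 st, q0=0, F={2}): 0:v→1,x→2,9→3 1:v→1,x→2,9→4 2:v→2,x→2,9→2 3:v→5,x→2,9→6 4:v→5,x→2,9→7 5:v→8,x→2,9→9 6:v→10,x→2,9→6 7:v→10,x→2,9→9 8:v→8,x→2,9→2 9:v→11,x→2,9→9 10:v→2,x→2,9→10 11:v→2,x→2,9→2 (ε-aug+det+¬).
'x': N↓-sim [20, 7] end={s1,s12,s17,s2,s23,s24,s7} ∉↓L; 1/1 single-dels accept.
'9vv9': run [20, 18, 9, 4, 1] end={s7} — reject; 4/4 del acc.
'99vv': run [20, 18, 14, 5, 1] end={s7} ∉↓L; 4/4 deletions ∈↓L.
'v999v9': N↓-sim [20, 13, 12, 9, 7, 3, 1] end={s7} ∉↓L; 6/6 del acc.
4 words, ⪯-incomp.

min(Σ*\↓L) = [x, 9vv9, 99vv, v999v9].


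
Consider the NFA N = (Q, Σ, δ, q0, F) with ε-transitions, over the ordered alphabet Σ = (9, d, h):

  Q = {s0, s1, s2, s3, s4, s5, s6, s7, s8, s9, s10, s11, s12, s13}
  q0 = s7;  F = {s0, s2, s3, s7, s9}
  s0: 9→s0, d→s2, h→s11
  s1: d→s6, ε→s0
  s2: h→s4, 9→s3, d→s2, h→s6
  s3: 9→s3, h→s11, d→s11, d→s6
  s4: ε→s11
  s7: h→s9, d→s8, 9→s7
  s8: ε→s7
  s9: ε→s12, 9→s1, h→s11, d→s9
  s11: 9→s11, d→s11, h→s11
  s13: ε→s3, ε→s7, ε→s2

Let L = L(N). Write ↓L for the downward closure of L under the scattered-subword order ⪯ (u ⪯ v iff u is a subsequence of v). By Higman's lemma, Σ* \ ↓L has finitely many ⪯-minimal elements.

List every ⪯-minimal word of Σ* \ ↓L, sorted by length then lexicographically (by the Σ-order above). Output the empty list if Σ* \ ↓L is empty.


|Q|=14, |F|=5, |δ|=28 (7 ε).
min D↑ (6 st, q0=0, F={3}): 0:9→0,d→0,h→1 1:9→2,d→1,h→3 2:9→2,d→4,h→3 3:9→3,d→3,h→3 4:9→5,d→4,h→3 5:9→5,d→3,h→3.
'hh': run [11, 9, 3] end={s11,s4,s6} ∉↓L; 2/2 single-dels accept.
'h9d9d': N↓-sim [11, 9, 7, 5, 3, 2] end={s11,s6} ∉↓L; 5/5 del acc.
2 words, ⪯-incomp.

A = [hh, h9d9d].


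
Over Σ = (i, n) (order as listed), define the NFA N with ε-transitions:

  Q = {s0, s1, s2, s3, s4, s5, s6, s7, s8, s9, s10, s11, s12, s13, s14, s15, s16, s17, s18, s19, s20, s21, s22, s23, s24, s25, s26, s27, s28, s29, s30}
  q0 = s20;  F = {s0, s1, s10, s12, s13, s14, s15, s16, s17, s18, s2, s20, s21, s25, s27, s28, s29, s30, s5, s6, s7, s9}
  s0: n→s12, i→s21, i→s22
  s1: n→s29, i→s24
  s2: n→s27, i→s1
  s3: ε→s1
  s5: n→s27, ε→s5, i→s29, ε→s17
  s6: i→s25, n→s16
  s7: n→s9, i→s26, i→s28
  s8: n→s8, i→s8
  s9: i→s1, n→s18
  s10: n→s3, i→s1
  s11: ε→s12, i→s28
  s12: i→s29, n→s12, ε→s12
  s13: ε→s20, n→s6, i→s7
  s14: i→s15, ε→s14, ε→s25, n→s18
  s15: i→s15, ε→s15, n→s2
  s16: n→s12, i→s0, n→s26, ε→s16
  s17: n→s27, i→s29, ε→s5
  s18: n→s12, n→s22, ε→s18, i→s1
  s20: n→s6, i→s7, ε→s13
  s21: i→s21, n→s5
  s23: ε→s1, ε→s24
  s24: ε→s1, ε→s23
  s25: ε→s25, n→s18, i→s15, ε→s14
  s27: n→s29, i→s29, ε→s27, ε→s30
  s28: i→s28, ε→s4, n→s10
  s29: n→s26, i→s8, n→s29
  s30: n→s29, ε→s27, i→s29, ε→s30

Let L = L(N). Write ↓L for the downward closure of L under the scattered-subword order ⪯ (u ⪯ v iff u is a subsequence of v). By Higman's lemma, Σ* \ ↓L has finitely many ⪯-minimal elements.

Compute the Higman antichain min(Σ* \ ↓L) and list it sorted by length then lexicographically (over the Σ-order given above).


min(Σ*\↓L) = [inini, nnnii, iinnni].

|Q|=31, |F|=22, |δ|=76 (24 ε).
min D↑ (19 st, q0=0, F={16}): 0:i→1,n→2 1:i→3,n→4 2:i→5,n→6 3:i→3,n→7 4:i→8,n→9 5:i→10,n→9 6:i→11,n→12 7:i→8,n→8 8:i→8,n→13 9:i→8,n→12 10:i→10,n→14 11:i→15,n→12 12:i→13,n→12 13:i→16,n→13 14:i→8,n→17 15:i→15,n→18 16:i→16,n→16 17:i→13,n→13 18:i→13,n→17 (ε-aug+det+¬).
'inini': |S_i|=[29, 25, 17, 6, 3, 1] end={s8} — reject; 5/5 deletions ∈↓L.
'nnnii': N↓-sim [29, 24, 18, 9, 3, 1] end={s8} — reject; 5/5 single-dels accept.
'iinnni': |S_i|=[29, 25, 18, 13, 9, 3, 1] end={s8} ∉↓L; 6/6 deletions ∈↓L.
3 obstructions.


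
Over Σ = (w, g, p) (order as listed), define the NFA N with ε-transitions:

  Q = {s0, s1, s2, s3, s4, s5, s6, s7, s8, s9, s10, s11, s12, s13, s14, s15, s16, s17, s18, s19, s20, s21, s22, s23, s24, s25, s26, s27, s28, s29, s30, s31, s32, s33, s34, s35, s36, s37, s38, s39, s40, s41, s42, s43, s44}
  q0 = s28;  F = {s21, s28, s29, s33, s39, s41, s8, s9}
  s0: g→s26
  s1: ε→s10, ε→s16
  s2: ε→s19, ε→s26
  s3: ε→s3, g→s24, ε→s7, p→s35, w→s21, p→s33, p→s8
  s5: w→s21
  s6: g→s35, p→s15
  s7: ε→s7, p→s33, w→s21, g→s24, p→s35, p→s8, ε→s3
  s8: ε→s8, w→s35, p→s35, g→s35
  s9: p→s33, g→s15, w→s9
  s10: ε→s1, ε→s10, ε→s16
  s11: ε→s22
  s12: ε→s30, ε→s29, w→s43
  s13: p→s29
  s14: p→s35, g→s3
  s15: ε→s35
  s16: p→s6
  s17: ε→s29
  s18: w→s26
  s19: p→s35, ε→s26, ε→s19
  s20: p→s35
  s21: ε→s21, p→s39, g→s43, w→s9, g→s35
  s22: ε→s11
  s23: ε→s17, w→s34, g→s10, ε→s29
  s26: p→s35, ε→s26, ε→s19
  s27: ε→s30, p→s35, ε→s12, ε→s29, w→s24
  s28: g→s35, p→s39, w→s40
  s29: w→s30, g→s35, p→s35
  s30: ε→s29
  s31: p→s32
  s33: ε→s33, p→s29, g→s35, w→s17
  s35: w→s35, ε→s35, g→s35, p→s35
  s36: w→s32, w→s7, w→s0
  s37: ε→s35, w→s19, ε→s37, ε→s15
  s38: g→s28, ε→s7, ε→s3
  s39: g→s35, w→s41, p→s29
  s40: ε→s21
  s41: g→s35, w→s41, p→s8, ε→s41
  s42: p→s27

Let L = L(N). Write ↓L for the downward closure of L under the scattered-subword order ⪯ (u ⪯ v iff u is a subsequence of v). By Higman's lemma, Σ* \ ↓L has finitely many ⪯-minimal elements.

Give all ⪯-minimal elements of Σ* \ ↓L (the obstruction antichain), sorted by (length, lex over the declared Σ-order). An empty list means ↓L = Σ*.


|Q|=45, |F|=8, |δ|=100 (38 ε).
min D↑ (9 st, q0=0, F={2}): 0:w→1,g→2,p→3 1:w→4,g→2,p→3 2:w→2,g→2,p→2 3:w→5,g→2,p→6 4:w→4,g→2,p→7 5:w→5,g→2,p→8 6:w→6,g→2,p→2 7:w→6,g→2,p→6 8:w→2,g→2,p→2 (ε-aug+det+¬).
'g': |S_i|=[14, 3] end={s15,s35,s43} — reject; 1/1 single-dels accept.
'ppp': run [14, 8, 4, 1] end={s35} — reject; 3/3 deletions ∈↓L.
'pwpw': |S_i|=[14, 8, 6, 2, 1] end={s35} rej; 4/4 single-dels accept.
'wwpwp': |S_i|=[14, 13, 9, 6, 4, 1] end={s35} ∉↓L; 5/5 del acc.
4 obstructions.

A = [g, ppp, pwpw, wwpwp].


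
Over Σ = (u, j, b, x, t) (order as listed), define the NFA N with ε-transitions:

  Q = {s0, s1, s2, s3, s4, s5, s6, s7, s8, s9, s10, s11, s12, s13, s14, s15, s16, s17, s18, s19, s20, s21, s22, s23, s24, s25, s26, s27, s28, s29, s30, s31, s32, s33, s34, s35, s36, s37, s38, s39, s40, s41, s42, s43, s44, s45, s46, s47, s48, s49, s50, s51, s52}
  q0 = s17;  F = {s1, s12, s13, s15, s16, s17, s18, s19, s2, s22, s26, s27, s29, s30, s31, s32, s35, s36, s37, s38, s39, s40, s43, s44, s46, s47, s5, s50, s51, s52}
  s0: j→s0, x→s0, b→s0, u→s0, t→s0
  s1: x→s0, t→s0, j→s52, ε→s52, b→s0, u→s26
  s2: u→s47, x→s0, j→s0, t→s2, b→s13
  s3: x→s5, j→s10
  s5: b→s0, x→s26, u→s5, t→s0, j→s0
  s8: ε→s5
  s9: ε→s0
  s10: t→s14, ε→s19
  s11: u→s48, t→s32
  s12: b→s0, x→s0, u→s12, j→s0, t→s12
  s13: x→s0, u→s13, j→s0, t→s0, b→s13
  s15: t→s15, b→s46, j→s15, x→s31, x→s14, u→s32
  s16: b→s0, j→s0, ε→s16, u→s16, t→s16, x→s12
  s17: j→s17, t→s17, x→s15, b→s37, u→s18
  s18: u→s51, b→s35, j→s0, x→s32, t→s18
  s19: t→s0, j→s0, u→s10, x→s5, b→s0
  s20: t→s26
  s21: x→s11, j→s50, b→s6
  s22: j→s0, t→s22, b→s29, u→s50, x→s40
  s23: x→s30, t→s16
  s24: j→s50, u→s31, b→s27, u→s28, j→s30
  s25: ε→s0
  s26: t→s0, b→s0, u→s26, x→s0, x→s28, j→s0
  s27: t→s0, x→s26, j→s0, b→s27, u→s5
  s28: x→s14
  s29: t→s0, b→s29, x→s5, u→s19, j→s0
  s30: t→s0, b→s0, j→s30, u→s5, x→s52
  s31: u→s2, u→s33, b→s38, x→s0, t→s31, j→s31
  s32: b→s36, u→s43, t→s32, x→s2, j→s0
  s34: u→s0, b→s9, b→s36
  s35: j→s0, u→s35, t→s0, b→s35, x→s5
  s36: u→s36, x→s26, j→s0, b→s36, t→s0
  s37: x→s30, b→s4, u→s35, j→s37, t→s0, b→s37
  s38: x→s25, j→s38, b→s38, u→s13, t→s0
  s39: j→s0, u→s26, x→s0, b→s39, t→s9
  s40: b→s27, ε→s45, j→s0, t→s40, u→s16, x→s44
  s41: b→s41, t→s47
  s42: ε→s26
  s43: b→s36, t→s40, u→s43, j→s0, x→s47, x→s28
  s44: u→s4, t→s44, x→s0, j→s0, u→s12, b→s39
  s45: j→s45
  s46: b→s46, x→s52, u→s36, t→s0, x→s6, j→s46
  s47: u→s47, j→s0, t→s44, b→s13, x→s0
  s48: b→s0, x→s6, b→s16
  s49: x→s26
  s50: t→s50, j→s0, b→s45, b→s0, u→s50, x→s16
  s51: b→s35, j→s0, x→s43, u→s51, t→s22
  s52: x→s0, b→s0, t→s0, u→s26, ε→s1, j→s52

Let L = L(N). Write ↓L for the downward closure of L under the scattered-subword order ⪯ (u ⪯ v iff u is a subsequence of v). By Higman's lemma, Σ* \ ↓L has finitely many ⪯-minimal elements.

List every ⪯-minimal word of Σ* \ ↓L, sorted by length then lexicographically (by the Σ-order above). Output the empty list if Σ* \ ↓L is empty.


min(Σ*\↓L) = [uj, bt, bxb, xxx, uutub].

|Q|=53, |F|=30, |δ|=199 (9 ε).
min D↑ (30 st, q0=0, F={5}): 0:u→1,j→0,b→2,x→3,t→0 1:u→4,j→5,b→6,x→7,t→1 2:u→6,j→2,b→2,x→8,t→5 3:u→7,j→3,b→9,x→10,t→3 4:u→4,j→5,b→6,x→11,t→12 5:u→5,j→5,b→5,x→5,t→5 6:u→6,j→5,b→6,x→13,t→5 7:u→11,j→5,b→14,x→15,t→7 8:u→13,j→8,b→5,x→16,t→5 9:u→14,j→9,b→9,x→16,t→5 10:u→15,j→10,b→17,x→5,t→10 11:u→11,j→5,b→14,x→18,t→19 12:u→20,j→5,b→21,x→19,t→12 13:u→13,j→5,b→5,x→22,t→5 14:u→14,j→5,b→14,x→22,t→5 15:u→18,j→5,b→23,x→5,t→15 16:u→22,j→16,b→5,x→5,t→5 17:u→23,j→17,b→17,x→5,t→5 18:u→18,j→5,b→23,x→5,t→24 19:u→25,j→5,b→26,x→24,t→19 20:u→20,j→5,b→5,x→25,t→20 21:u→27,j→5,b→21,x→13,t→5 22:u→22,j→5,b→5,x→5,t→5 23:u→23,j→5,b→23,x→5,t→5 24:u→28,j→5,b→29,x→5,t→24 25:u→25,j→5,b→5,x→28,t→25 26:u→13,j→5,b→26,x→22,t→5 27:u→27,j→5,b→5,x→13,t→5 28:u→28,j→5,b→5,x→5,t→28 29:u→22,j→5,b→29,x→5,t→5.
'uj': run [40, 29, 2] end={s0,s45} rej; 2/2 del acc.
'bt': |S_i|=[40, 24, 3] end={s0,s14,s9} ∉↓L; 2/2 single-dels accept.
'bxb': |S_i|=[40, 24, 10, 1] end={s0} rej; 3/3 del acc.
'xxx': run [40, 30, 19, 4] end={s0,s14,s25,s28} — reject; 3/3 deletions ∈↓L.
'uutub': |S_i|=[40, 29, 25, 19, 12, 2] end={s0,s45} — reject; 5/5 single-dels accept.
5 minimals (antichain).


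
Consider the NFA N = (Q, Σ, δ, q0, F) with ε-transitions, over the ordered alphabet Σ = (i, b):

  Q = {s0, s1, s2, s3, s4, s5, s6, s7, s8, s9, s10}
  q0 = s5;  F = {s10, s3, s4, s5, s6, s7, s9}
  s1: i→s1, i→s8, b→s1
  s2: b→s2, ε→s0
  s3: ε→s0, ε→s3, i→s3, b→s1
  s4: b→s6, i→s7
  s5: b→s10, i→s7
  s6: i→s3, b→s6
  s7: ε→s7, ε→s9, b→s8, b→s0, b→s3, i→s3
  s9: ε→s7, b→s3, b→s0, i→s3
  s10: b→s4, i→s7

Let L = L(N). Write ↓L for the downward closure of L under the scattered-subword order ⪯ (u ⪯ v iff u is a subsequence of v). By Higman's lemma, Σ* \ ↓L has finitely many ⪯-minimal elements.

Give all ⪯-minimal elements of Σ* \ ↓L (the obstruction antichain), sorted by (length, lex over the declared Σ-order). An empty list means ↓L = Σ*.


|Q|=11, |F|=7, |δ|=27 (6 ε).
min D↑ (7 st, q0=0, F={5}): 0:i→1,b→2 1:i→3,b→3 2:i→1,b→4 3:i→3,b→5 4:i→1,b→6 5:i→5,b→5 6:i→3,b→6 [Hopcroft].
'iib': |S_i|=[10, 6, 4, 2] end={s1,s8} ∉↓L; 3/3 single-dels accept.
'ibb': run [10, 6, 4, 2] end={s1,s8} — reject; 3/3 deletions ∈↓L.
'bbbib': N↓-sim [10, 9, 8, 5, 4, 2] end={s1,s8} ∉↓L; 5/5 del acc.
3 words, ⪯-incomp.

Antichain: [iib, ibb, bbbib].


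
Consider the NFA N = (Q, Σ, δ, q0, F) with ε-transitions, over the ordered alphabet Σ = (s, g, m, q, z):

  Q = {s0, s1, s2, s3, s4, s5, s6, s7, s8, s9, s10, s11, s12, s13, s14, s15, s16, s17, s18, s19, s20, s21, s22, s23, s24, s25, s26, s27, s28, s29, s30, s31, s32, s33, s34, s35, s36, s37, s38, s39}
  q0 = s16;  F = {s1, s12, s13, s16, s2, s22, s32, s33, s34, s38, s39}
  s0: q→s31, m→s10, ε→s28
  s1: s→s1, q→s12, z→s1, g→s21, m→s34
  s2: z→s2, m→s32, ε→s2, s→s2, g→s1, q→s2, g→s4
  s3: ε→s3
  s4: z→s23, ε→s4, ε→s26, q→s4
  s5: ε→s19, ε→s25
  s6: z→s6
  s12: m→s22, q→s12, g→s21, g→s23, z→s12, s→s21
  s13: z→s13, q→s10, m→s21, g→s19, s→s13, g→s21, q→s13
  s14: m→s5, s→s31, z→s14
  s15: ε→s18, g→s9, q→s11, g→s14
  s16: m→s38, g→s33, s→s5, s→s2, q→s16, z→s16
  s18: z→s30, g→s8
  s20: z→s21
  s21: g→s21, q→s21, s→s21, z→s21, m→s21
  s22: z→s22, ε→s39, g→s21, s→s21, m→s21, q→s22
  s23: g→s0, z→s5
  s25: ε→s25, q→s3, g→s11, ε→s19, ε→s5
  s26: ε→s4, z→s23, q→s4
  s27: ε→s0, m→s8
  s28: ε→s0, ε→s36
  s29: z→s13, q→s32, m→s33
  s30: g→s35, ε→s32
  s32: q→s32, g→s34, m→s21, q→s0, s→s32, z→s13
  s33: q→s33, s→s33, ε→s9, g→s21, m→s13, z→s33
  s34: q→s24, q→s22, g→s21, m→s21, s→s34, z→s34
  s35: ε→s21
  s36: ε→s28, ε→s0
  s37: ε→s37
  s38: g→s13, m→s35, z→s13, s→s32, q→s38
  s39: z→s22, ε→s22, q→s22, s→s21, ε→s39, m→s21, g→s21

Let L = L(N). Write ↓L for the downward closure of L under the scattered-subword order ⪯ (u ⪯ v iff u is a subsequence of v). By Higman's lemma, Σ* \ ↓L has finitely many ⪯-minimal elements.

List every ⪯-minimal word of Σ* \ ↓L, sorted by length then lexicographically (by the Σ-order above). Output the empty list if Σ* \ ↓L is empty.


|Q|=40, |F|=11, |δ|=116 (24 ε).
min D↑ (11 st, q0=0, F={6}): 0:s→1,g→2,m→3,q→0,z→0 1:s→1,g→4,m→5,q→1,z→1 2:s→2,g→6,m→7,q→2,z→2 3:s→5,g→7,m→6,q→3,z→7 4:s→4,g→6,m→8,q→9,z→4 5:s→5,g→8,m→6,q→5,z→7 6:s→6,g→6,m→6,q→6,z→6 7:s→7,g→6,m→6,q→7,z→7 8:s→8,g→6,m→6,q→10,z→8 9:s→6,g→6,m→10,q→9,z→9 10:s→6,g→6,m→6,q→10,z→10.
'gg': run [28, 23, 12] end={s0,s10,s11,s19,s21,s23,s25,s28,s3,s31,s36,s5} rej; 2/2 del acc.
'mm': run [28, 15, 3] end={s10,s21,s35} — reject; 2/2 single-dels accept.
'mzg': run [28, 15, 8, 2] end={s19,s21} ∉↓L; 3/3 del acc.
'sgqs': |S_i|=[28, 25, 20, 18, 1] end={s21} — reject; 4/4 del acc.
4 obstructions.

A = [gg, mm, mzg, sgqs].


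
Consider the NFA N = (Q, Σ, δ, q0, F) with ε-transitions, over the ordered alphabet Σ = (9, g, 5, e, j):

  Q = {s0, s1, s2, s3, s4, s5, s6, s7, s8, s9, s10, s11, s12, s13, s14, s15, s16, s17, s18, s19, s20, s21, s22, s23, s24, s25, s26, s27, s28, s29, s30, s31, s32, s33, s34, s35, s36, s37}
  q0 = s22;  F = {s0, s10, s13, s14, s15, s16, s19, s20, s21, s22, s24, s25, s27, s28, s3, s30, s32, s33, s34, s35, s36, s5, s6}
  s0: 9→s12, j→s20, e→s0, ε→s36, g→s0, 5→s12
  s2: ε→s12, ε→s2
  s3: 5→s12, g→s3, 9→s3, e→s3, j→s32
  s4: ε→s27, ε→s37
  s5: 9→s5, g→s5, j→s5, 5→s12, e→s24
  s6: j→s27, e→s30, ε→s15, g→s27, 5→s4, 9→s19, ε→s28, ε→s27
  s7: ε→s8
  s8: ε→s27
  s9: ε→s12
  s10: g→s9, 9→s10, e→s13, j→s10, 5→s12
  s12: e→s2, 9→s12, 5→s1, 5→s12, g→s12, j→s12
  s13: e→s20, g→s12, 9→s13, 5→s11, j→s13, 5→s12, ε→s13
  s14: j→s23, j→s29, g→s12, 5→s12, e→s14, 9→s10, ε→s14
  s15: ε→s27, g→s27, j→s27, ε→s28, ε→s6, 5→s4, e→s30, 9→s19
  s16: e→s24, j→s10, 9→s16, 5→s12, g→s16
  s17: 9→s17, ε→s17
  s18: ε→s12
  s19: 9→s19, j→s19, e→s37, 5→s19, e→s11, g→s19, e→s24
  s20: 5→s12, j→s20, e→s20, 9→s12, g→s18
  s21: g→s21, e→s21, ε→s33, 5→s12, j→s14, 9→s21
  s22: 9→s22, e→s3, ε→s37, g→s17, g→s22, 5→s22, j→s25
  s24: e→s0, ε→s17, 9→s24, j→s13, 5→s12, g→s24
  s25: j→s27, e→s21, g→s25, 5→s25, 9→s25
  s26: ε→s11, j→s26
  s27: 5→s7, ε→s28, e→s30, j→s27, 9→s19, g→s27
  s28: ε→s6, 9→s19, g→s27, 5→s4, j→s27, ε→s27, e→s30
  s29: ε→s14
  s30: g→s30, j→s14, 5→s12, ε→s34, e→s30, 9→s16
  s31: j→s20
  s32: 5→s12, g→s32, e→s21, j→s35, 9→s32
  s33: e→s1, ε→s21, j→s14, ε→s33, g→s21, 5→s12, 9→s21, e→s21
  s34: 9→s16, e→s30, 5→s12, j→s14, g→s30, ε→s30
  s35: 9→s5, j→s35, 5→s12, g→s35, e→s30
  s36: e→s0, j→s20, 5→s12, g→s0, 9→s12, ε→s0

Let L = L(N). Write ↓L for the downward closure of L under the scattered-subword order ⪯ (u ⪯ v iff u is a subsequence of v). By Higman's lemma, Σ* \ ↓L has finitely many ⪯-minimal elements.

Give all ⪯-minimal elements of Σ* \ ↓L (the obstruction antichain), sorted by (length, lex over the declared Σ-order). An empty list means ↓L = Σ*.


|Q|=38, |F|=23, |δ|=161 (31 ε).
min D↑ (18 st, q0=0, F={3}): 0:9→0,g→0,5→0,e→1,j→2 1:9→1,g→1,5→3,e→1,j→4 2:9→2,g→2,5→2,e→5,j→6 3:9→3,g→3,5→3,e→3,j→3 4:9→4,g→4,5→3,e→5,j→7 5:9→5,g→5,5→3,e→5,j→8 6:9→9,g→6,5→6,e→10,j→6 7:9→11,g→7,5→3,e→10,j→7 8:9→12,g→3,5→3,e→8,j→8 9:9→9,g→9,5→9,e→13,j→9 10:9→14,g→10,5→3,e→10,j→8 11:9→11,g→11,5→3,e→13,j→11 12:9→12,g→3,5→3,e→15,j→12 13:9→13,g→13,5→3,e→16,j→15 14:9→14,g→14,5→3,e→13,j→12 15:9→15,g→3,5→3,e→17,j→15 16:9→3,g→16,5→3,e→16,j→17 17:9→3,g→3,5→3,e→17,j→17 (ε-aug+det+¬).
'e5': |S_i|=[36, 26, 4] end={s1,s11,s12,s2} ∉↓L; 2/2 deletions ∈↓L.
'jejg': run [36, 34, 22, 12, 5] end={s1,s12,s18,s2,s9} ∉↓L; 4/4 deletions ∈↓L.
'jj9ee9': N↓-sim [36, 34, 30, 17, 12, 7, 3] end={s1,s12,s2} ∉↓L; 6/6 single-dels accept.
3 obstructions.

min(Σ*\↓L) = [e5, jejg, jj9ee9].


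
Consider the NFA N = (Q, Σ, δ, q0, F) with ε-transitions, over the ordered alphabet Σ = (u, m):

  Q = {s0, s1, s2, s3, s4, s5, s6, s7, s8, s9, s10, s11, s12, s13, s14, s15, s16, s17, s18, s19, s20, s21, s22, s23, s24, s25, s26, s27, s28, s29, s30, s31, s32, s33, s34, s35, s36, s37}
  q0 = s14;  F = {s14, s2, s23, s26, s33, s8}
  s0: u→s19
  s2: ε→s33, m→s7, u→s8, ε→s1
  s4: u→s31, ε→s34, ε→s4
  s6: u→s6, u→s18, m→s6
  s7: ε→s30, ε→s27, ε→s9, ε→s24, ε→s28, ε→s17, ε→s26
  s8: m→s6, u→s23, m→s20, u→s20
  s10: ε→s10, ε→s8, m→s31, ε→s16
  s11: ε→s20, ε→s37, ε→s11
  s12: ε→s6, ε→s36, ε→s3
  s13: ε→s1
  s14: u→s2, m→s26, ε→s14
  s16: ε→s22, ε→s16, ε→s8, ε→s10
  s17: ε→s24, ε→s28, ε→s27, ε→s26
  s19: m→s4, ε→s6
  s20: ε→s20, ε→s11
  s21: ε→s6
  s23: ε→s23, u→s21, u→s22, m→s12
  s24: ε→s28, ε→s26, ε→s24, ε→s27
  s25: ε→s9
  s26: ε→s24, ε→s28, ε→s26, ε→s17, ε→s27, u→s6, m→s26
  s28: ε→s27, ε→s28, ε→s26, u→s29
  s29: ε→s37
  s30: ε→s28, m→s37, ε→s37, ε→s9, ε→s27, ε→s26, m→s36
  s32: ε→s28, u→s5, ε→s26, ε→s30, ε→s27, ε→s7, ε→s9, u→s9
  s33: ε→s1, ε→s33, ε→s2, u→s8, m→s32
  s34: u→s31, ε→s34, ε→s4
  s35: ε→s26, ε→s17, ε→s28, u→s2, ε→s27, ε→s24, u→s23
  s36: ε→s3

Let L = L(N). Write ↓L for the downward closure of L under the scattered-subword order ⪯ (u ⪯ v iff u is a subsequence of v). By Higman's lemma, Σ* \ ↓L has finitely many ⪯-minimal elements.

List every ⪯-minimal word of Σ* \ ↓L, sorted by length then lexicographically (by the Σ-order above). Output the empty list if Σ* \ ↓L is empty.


Antichain: [mu, uum, uuuu].

|Q|=38, |F|=6, |δ|=101 (71 ε).
min D↑ (6 st, q0=0, F={4}): 0:u→1,m→2 1:u→3,m→2 2:u→4,m→2 3:u→5,m→4 4:u→4,m→4 5:u→4,m→4.
'mu': |S_i|=[27, 19, 6] end={s18,s29,s37,s5,s6,s9} ∉↓L; 2/2 deletions ∈↓L.
'uum': run [27, 26, 15, 8] end={s11,s12,s18,s20,s3,s36,s37,s6} ∉↓L; 3/3 del acc.
'uuuu': run [27, 26, 15, 11, 4] end={s18,s21,s22,s6} — reject; 4/4 del acc.
3 words, ⪯-incomp.


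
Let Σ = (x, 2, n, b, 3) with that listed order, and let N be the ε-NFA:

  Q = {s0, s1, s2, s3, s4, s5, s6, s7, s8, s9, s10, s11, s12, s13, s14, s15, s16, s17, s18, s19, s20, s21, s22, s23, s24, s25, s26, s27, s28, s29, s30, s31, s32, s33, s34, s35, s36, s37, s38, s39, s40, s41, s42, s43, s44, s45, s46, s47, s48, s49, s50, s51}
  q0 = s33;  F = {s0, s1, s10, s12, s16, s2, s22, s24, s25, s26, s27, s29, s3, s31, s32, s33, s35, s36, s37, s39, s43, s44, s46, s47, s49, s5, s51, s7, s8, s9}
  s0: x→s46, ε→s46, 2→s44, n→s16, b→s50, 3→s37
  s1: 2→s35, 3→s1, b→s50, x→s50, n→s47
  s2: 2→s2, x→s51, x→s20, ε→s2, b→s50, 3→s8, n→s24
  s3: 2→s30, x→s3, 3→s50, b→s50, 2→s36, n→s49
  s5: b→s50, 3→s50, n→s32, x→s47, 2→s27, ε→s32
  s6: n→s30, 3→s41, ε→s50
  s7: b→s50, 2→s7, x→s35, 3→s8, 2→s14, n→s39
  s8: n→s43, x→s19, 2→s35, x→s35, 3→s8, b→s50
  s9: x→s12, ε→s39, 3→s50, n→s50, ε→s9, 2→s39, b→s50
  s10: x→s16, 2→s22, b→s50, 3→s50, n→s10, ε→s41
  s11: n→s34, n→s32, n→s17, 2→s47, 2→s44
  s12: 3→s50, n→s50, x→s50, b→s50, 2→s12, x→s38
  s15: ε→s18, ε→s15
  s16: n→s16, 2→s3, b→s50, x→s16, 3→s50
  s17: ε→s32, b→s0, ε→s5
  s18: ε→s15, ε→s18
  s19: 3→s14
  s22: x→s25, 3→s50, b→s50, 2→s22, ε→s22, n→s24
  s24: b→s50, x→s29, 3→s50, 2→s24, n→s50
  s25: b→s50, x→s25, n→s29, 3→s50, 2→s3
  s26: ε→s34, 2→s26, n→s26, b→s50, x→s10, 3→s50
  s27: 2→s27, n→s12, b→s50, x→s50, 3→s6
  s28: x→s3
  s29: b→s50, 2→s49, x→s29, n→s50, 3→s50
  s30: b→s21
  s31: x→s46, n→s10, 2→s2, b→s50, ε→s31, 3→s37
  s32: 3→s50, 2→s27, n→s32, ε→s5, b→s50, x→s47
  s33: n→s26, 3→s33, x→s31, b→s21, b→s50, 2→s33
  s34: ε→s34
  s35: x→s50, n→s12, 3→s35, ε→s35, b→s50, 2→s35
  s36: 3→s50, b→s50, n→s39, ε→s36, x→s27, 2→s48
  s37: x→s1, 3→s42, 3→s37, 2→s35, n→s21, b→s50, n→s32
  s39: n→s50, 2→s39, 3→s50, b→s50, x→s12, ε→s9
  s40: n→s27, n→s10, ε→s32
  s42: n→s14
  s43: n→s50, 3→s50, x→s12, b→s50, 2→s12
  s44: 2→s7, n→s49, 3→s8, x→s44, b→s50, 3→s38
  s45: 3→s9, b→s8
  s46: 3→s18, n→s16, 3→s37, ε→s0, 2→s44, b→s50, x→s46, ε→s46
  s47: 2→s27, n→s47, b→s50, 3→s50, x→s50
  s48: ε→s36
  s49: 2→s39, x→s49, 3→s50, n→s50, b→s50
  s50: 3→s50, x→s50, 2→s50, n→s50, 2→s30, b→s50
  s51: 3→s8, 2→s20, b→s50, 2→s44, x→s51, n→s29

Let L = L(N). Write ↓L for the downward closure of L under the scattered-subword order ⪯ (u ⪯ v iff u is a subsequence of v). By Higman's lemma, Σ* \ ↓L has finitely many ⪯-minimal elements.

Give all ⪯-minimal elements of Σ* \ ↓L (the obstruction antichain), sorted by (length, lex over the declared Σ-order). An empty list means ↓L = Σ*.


|Q|=52, |F|=30, |δ|=208 (25 ε).
min D↑ (28 st, q0=0, F={3}): 0:x→1,2→0,n→2,b→3,3→0 1:x→4,2→5,n→6,b→3,3→7 2:x→6,2→2,n→2,b→3,3→3 3:x→3,2→3,n→3,b→3,3→3 4:x→4,2→8,n→9,b→3,3→7 5:x→10,2→5,n→11,b→3,3→12 6:x→9,2→13,n→6,b→3,3→3 7:x→14,2→15,n→16,b→3,3→7 8:x→8,2→17,n→18,b→3,3→12 9:x→9,2→19,n→9,b→3,3→3 10:x→10,2→8,n→20,b→3,3→12 11:x→20,2→11,n→3,b→3,3→3 12:x→15,2→15,n→21,b→3,3→12 13:x→22,2→13,n→11,b→3,3→3 14:x→3,2→15,n→23,b→3,3→14 15:x→3,2→15,n→24,b→3,3→15 16:x→23,2→25,n→16,b→3,3→3 17:x→15,2→17,n→26,b→3,3→12 18:x→18,2→26,n→3,b→3,3→3 19:x→19,2→27,n→18,b→3,3→3 20:x→20,2→18,n→3,b→3,3→3 21:x→24,2→24,n→3,b→3,3→3 22:x→22,2→19,n→20,b→3,3→3 23:x→3,2→25,n→23,b→3,3→3 24:x→3,2→24,n→3,b→3,3→3 25:x→3,2→25,n→24,b→3,3→3 26:x→24,2→26,n→3,b→3,3→3 27:x→25,2→27,n→26,b→3,3→3.
'b': |S_i|=[44, 3] end={s21,s30,s50} — reject; 1/1 single-dels accept.
'n3': N↓-sim [44, 27, 5] end={s21,s30,s41,s50,s6} ∉↓L; 2/2 del acc.
'x2nn': |S_i|=[44, 41, 28, 11, 3] end={s21,s30,s50} rej; 4/4 single-dels accept.
'x3xx': N↓-sim [44, 41, 21, 13, 4] end={s21,s30,s38,s50} ∉↓L; 4/4 del acc.
'x32x': N↓-sim [44, 41, 21, 9, 4] end={s21,s30,s38,s50} rej; 4/4 deletions ∈↓L.
'xx22xx': N↓-sim [44, 41, 36, 22, 18, 11, 4] end={s21,s30,s38,s50} rej; 6/6 deletions ∈↓L.
6 obstructions.

Antichain: [b, n3, x2nn, x3xx, x32x, xx22xx].


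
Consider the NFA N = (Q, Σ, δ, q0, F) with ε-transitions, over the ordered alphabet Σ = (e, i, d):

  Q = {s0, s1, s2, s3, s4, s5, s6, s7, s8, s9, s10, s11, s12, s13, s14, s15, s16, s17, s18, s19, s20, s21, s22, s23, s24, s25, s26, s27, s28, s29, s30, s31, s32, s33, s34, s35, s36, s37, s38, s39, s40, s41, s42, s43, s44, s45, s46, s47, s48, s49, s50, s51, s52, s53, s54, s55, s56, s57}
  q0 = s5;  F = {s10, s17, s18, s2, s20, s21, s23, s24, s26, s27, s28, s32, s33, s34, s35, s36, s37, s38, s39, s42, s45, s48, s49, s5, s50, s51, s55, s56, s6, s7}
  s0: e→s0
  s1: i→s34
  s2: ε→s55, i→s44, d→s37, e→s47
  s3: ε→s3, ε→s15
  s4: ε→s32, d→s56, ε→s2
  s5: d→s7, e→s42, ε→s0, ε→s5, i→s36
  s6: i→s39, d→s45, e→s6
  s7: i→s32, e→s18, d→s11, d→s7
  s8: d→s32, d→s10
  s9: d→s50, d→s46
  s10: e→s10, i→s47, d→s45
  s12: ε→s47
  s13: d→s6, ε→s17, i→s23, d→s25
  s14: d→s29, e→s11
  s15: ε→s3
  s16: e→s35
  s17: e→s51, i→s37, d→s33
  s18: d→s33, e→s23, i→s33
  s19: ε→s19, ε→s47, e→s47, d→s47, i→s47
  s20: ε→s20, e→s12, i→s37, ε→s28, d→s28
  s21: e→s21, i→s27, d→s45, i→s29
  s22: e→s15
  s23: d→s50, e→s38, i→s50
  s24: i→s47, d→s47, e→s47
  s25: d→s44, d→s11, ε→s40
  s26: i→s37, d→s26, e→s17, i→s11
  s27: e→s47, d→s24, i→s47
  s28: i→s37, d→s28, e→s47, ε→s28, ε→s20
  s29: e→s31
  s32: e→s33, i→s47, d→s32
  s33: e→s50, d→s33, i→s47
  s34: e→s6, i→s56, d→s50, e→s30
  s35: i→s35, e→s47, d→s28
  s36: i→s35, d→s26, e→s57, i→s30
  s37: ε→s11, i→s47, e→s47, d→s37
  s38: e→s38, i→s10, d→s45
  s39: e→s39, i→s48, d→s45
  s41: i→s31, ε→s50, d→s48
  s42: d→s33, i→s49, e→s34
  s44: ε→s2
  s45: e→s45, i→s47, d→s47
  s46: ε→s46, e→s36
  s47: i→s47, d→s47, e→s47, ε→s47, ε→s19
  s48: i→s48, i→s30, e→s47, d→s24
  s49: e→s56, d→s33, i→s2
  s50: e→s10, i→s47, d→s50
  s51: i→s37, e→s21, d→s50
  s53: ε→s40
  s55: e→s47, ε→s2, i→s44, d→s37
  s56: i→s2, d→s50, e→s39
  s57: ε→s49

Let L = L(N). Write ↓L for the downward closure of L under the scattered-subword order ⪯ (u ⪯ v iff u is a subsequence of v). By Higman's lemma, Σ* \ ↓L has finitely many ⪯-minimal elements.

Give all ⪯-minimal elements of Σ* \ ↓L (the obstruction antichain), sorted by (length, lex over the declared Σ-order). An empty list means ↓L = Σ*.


min(Σ*\↓L) = [edi, iie, dii, eeedd].

|Q|=58, |F|=30, |δ|=148 (26 ε).
min D↑ (29 st, q0=0, F={15}): 0:e→1,i→2,d→3 1:e→4,i→5,d→6 2:e→5,i→7,d→8 3:e→9,i→10,d→3 4:e→11,i→12,d→13 5:e→12,i→14,d→6 6:e→13,i→15,d→6 7:e→15,i→7,d→16 8:e→17,i→18,d→8 9:e→19,i→6,d→6 10:e→6,i→15,d→10 11:e→11,i→20,d→21 12:e→20,i→14,d→13 13:e→22,i→15,d→13 14:e→15,i→14,d→18 15:e→15,i→15,d→15 16:e→15,i→18,d→16 17:e→23,i→18,d→6 18:e→15,i→15,d→18 19:e→24,i→13,d→13 20:e→20,i→25,d→21 21:e→21,i→15,d→15 22:e→22,i→15,d→21 23:e→26,i→18,d→13 24:e→24,i→22,d→21 25:e→15,i→25,d→27 26:e→26,i→28,d→21 27:e→15,i→15,d→15 28:e→15,i→15,d→27.
'edi': run [40, 32, 9, 2] end={s19,s47} rej; 3/3 del acc.
'iie': run [40, 31, 17, 4] end={s12,s19,s31,s47} ∉↓L; 3/3 deletions ∈↓L.
'dii': N↓-sim [40, 24, 13, 2] end={s19,s47} rej; 3/3 del acc.
'eeedd': run [40, 32, 25, 15, 4, 2] end={s19,s47} ∉↓L; 5/5 del acc.
4 minimals (antichain).


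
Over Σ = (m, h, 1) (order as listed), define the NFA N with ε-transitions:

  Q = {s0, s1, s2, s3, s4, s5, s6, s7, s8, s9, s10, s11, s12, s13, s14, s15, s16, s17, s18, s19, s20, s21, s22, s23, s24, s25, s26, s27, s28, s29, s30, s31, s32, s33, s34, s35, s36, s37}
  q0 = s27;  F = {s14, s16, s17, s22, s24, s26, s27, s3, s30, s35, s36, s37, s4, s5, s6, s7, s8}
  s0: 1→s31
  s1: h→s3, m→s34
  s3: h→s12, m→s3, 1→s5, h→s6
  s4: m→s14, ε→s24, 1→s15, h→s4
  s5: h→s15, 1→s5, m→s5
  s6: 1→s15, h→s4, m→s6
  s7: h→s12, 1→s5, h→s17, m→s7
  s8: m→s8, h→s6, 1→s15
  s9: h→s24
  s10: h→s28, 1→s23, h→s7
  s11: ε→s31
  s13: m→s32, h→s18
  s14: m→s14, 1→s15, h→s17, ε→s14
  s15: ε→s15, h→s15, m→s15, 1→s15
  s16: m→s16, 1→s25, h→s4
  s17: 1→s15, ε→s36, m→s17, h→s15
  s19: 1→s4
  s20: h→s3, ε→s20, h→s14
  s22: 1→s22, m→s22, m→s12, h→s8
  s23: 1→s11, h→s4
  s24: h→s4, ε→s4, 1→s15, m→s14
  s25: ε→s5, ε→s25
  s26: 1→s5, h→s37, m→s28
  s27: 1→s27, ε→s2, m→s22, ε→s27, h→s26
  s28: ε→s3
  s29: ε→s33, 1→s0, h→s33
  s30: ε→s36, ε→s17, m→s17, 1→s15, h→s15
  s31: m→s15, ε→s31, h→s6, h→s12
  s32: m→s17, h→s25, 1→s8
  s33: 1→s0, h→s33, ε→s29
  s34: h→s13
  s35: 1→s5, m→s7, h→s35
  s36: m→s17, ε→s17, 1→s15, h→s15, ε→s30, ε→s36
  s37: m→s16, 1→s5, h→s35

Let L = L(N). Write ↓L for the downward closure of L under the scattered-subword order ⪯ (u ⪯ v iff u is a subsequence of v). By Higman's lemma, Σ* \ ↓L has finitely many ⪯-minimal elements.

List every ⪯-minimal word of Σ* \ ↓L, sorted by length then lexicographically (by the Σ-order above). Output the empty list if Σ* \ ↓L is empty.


|Q|=38, |F|=17, |δ|=102 (20 ε).
min D↑ (15 st, q0=0, F={8}): 0:m→1,h→2,1→0 1:m→1,h→3,1→1 2:m→4,h→5,1→6 3:m→3,h→7,1→8 4:m→4,h→7,1→6 5:m→9,h→10,1→6 6:m→6,h→8,1→6 7:m→7,h→11,1→8 8:m→8,h→8,1→8 9:m→9,h→11,1→6 10:m→12,h→10,1→6 11:m→13,h→11,1→8 12:m→12,h→14,1→6 13:m→13,h→14,1→8 14:m→14,h→8,1→8.
'mh1': run [22, 17, 10, 1] end={s15} ∉↓L; 3/3 single-dels accept.
'h1h': run [22, 19, 3, 1] end={s15} ∉↓L; 3/3 del acc.
'hhhmhh': |S_i|=[22, 19, 15, 11, 8, 5, 1] end={s15} — reject; 6/6 deletions ∈↓L.
3 words, ⪯-incomp.

min(Σ*\↓L) = [mh1, h1h, hhhmhh].


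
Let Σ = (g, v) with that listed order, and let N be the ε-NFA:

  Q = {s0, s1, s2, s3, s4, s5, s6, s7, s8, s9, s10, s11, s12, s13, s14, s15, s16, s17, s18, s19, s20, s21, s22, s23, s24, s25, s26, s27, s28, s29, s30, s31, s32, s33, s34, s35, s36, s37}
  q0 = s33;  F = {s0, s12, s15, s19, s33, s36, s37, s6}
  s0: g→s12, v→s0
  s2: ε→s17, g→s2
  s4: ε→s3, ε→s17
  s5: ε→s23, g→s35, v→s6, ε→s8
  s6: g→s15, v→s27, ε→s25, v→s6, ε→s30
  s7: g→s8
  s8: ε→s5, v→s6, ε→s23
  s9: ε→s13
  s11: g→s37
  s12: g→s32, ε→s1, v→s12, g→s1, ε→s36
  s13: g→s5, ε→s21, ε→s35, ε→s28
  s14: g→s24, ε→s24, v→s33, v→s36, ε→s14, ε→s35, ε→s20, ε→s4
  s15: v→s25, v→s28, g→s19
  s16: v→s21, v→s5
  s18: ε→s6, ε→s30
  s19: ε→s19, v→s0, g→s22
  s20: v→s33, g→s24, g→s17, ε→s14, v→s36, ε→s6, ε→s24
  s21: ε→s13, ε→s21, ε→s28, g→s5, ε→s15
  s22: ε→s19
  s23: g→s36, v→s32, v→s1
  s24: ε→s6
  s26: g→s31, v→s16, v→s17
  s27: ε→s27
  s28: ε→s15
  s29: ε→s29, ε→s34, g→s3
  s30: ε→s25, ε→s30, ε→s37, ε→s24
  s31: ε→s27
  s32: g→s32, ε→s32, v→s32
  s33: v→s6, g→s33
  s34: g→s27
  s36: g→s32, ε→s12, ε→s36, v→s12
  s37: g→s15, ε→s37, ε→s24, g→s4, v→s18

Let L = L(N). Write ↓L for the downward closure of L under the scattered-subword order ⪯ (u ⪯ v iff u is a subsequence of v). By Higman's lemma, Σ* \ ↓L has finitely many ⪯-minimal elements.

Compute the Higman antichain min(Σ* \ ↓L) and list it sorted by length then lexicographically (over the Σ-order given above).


|Q|=38, |F|=8, |δ|=93 (46 ε).
min D↑ (7 st, q0=0, F={6}): 0:g→0,v→1 1:g→2,v→1 2:g→3,v→2 3:g→3,v→4 4:g→5,v→4 5:g→6,v→5 6:g→6,v→6 [Hopcroft].
'vggvgg': N↓-sim [20, 19, 13, 7, 5, 4, 2] end={s1,s32} ∉↓L; 6/6 deletions ∈↓L.
1 minimals (antichain).

min(Σ*\↓L) = [vggvgg].
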